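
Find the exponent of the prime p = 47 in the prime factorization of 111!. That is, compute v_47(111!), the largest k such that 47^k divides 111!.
v_47(111!) = 2

Legendre's formula: v_p(n!) = Σ_{k ≥ 1} ⌊n / p^k⌋. For p = 47, n = 111, the terms are:
  ⌊111/47^1⌋ = ⌊111/47⌋ = 2
(the next term ⌊111/47^2⌋ = 0, terminating the sum). Summing: v_47(111!) = 2 = 2.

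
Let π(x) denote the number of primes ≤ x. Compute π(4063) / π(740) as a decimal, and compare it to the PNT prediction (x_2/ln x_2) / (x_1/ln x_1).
π(4063)/π(740) = 560/131 ≈ 4.2748;  PNT prediction ≈ 4.3653.

π(740) = 131 and π(4063) = 560, so π(4063)/π(740) ≈ 4.2748. The PNT-predicted ratio is (4063/ln(4063)) / (740/ln(740)) ≈ 4.3653. The two agree to within a few percent, as expected.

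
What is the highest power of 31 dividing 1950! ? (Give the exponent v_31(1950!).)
v_31(1950!) = 64

Legendre's formula: v_p(n!) = Σ_{k ≥ 1} ⌊n / p^k⌋. For p = 31, n = 1950, the terms are:
  ⌊1950/31^1⌋ = ⌊1950/31⌋ = 62
  ⌊1950/31^2⌋ = ⌊1950/961⌋ = 2
(the next term ⌊1950/31^3⌋ = 0, terminating the sum). Summing: v_31(1950!) = 62 + 2 = 64.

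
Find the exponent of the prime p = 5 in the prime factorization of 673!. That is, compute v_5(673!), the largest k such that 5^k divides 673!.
v_5(673!) = 166

Legendre's formula: v_p(n!) = Σ_{k ≥ 1} ⌊n / p^k⌋. For p = 5, n = 673, the terms are:
  ⌊673/5^1⌋ = ⌊673/5⌋ = 134
  ⌊673/5^2⌋ = ⌊673/25⌋ = 26
  ⌊673/5^3⌋ = ⌊673/125⌋ = 5
  ⌊673/5^4⌋ = ⌊673/625⌋ = 1
(the next term ⌊673/5^5⌋ = 0, terminating the sum). Summing: v_5(673!) = 134 + 26 + 5 + 1 = 166.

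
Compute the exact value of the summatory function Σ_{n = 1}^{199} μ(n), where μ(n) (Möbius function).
Σ_{n ≤ 199} μ(n) = -8

Compute μ(n) for each 1 ≤ n ≤ 199: μ(1) = 1, μ(2) = -1, μ(3) = -1, μ(4) = 0, μ(5) = -1, μ(6) = 1, μ(7) = -1, μ(8) = 0, μ(9) = 0, μ(10) = 1, μ(11) = -1, μ(12) = 0, μ(13) = -1, μ(14) = 1, μ(15) = 1, μ(16) = 0, μ(17) = -1, μ(18) = 0, μ(19) = -1, μ(20) = 0, μ(21) = 1, μ(22) = 1, μ(23) = -1, μ(24) = 0, μ(25) = 0, μ(26) = 1, μ(27) = 0, μ(28) = 0, μ(29) = -1, μ(30) = -1, μ(31) = -1, μ(32) = 0, μ(33) = 1, μ(34) = 1, μ(35) = 1, μ(36) = 0, μ(37) = -1, μ(38) = 1, μ(39) = 1, μ(40) = 0, μ(41) = -1, μ(42) = -1, μ(43) = -1, μ(44) = 0, μ(45) = 0, μ(46) = 1, μ(47) = -1, μ(48) = 0, μ(49) = 0, μ(50) = 0, μ(51) = 1, μ(52) = 0, μ(53) = -1, μ(54) = 0, μ(55) = 1, μ(56) = 0, μ(57) = 1, μ(58) = 1, μ(59) = -1, μ(60) = 0, μ(61) = -1, μ(62) = 1, μ(63) = 0, μ(64) = 0, μ(65) = 1, μ(66) = -1, μ(67) = -1, μ(68) = 0, μ(69) = 1, μ(70) = -1, μ(71) = -1, μ(72) = 0, μ(73) = -1, μ(74) = 1, μ(75) = 0, μ(76) = 0, μ(77) = 1, μ(78) = -1, μ(79) = -1, μ(80) = 0, μ(81) = 0, μ(82) = 1, μ(83) = -1, μ(84) = 0, μ(85) = 1, μ(86) = 1, μ(87) = 1, μ(88) = 0, μ(89) = -1, μ(90) = 0, μ(91) = 1, μ(92) = 0, μ(93) = 1, μ(94) = 1, μ(95) = 1, μ(96) = 0, μ(97) = -1, μ(98) = 0, μ(99) = 0, μ(100) = 0, μ(101) = -1, μ(102) = -1, μ(103) = -1, μ(104) = 0, μ(105) = -1, μ(106) = 1, μ(107) = -1, μ(108) = 0, μ(109) = -1, μ(110) = -1, μ(111) = 1, μ(112) = 0, μ(113) = -1, μ(114) = -1, μ(115) = 1, μ(116) = 0, μ(117) = 0, μ(118) = 1, μ(119) = 1, μ(120) = 0, μ(121) = 0, μ(122) = 1, μ(123) = 1, μ(124) = 0, μ(125) = 0, μ(126) = 0, μ(127) = -1, μ(128) = 0, μ(129) = 1, μ(130) = -1, μ(131) = -1, μ(132) = 0, μ(133) = 1, μ(134) = 1, μ(135) = 0, μ(136) = 0, μ(137) = -1, μ(138) = -1, μ(139) = -1, μ(140) = 0, μ(141) = 1, μ(142) = 1, μ(143) = 1, μ(144) = 0, μ(145) = 1, μ(146) = 1, μ(147) = 0, μ(148) = 0, μ(149) = -1, μ(150) = 0, μ(151) = -1, μ(152) = 0, μ(153) = 0, μ(154) = -1, μ(155) = 1, μ(156) = 0, μ(157) = -1, μ(158) = 1, μ(159) = 1, μ(160) = 0, μ(161) = 1, μ(162) = 0, μ(163) = -1, μ(164) = 0, μ(165) = -1, μ(166) = 1, μ(167) = -1, μ(168) = 0, μ(169) = 0, μ(170) = -1, μ(171) = 0, μ(172) = 0, μ(173) = -1, μ(174) = -1, μ(175) = 0, μ(176) = 0, μ(177) = 1, μ(178) = 1, μ(179) = -1, μ(180) = 0, μ(181) = -1, μ(182) = -1, μ(183) = 1, μ(184) = 0, μ(185) = 1, μ(186) = -1, μ(187) = 1, μ(188) = 0, μ(189) = 0, μ(190) = -1, μ(191) = -1, μ(192) = 0, μ(193) = -1, μ(194) = 1, μ(195) = -1, μ(196) = 0, μ(197) = -1, μ(198) = 0, μ(199) = -1. Summing all 199 values: -8. (Mertens function M(x) = Σ_{n ≤ x} μ(n); on average M(x) should be small (PNT ⟺ M(x) = o(x)).)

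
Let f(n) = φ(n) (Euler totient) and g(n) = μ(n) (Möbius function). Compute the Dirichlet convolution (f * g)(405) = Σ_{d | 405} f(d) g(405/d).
(φ * μ)(405) = 108

Divisors of 405: [1, 3, 5, 9, 15, 27, 45, 81, 135, 405]. For each d | 405:
  d = 1: φ(1) · μ(405/1) = 1 · 0 = 0
  d = 3: φ(3) · μ(405/3) = 2 · 0 = 0
  d = 5: φ(5) · μ(405/5) = 4 · 0 = 0
  d = 9: φ(9) · μ(405/9) = 6 · 0 = 0
  d = 15: φ(15) · μ(405/15) = 8 · 0 = 0
  d = 27: φ(27) · μ(405/27) = 18 · 1 = 18
  d = 45: φ(45) · μ(405/45) = 24 · 0 = 0
  d = 81: φ(81) · μ(405/81) = 54 · -1 = -54
  d = 135: φ(135) · μ(405/135) = 72 · -1 = -72
  d = 405: φ(405) · μ(405/405) = 216 · 1 = 216
Summing: (φ * μ)(405) = 0 + 0 + 0 + 0 + 0 + 18 + 0 + -54 + -72 + 216 = 108.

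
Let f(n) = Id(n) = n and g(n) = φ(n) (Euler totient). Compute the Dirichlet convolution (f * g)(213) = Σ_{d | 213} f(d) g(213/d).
(Id * φ)(213) = 705

Divisors of 213: [1, 3, 71, 213]. For each d | 213:
  d = 1: Id(1) · φ(213/1) = 1 · 140 = 140
  d = 3: Id(3) · φ(213/3) = 3 · 70 = 210
  d = 71: Id(71) · φ(213/71) = 71 · 2 = 142
  d = 213: Id(213) · φ(213/213) = 213 · 1 = 213
Summing: (Id * φ)(213) = 140 + 210 + 142 + 213 = 705.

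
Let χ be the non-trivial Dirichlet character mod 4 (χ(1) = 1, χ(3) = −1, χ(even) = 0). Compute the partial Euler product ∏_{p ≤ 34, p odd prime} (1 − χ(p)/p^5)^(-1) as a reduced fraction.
∏ = 52015810615424538455317584769582112629834289625/52216435813704314792391924764477903837266444288

The odd primes p ≤ 34 are [3, 5, 7, 11, 13, 17, 19, 23, 29, 31]. For each, χ(p) = 1 if p ≡ 1 mod 4, χ(p) = −1 if p ≡ 3 mod 4. Taking (1 − χ(p)/p^5)^(-1) = p^5/(p^5 − χ(p)): (1 − (-1)/3^5)^(-1) · (1 − (1)/5^5)^(-1) · (1 − (-1)/7^5)^(-1) · (1 − (-1)/11^5)^(-1) · (1 − (1)/13^5)^(-1) · (1 − (1)/17^5)^(-1) · (1 − (-1)/19^5)^(-1) · (1 − (-1)/23^5)^(-1) · (1 − (1)/29^5)^(-1) · (1 − (-1)/31^5)^(-1) = 52015810615424538455317584769582112629834289625/52216435813704314792391924764477903837266444288.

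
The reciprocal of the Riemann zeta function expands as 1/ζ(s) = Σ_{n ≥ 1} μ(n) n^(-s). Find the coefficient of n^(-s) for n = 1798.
μ(1798) = -1

Factor n = 1798 = 2 · 29 · 31. μ(n) = 0 if any exponent ≥ 2 (not squarefree); otherwise μ(n) = (−1)^{ω(n)} where ω(n) is the number of distinct prime factors. Applying: μ(1798) = -1.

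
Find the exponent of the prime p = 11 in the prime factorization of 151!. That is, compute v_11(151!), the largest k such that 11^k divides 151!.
v_11(151!) = 14

Legendre's formula: v_p(n!) = Σ_{k ≥ 1} ⌊n / p^k⌋. For p = 11, n = 151, the terms are:
  ⌊151/11^1⌋ = ⌊151/11⌋ = 13
  ⌊151/11^2⌋ = ⌊151/121⌋ = 1
(the next term ⌊151/11^3⌋ = 0, terminating the sum). Summing: v_11(151!) = 13 + 1 = 14.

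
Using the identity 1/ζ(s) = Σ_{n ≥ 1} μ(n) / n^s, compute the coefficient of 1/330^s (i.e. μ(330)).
μ(330) = 1

Factor n = 330 = 2 · 3 · 5 · 11. μ(n) = 0 if any exponent ≥ 2 (not squarefree); otherwise μ(n) = (−1)^{ω(n)} where ω(n) is the number of distinct prime factors. Applying: μ(330) = 1.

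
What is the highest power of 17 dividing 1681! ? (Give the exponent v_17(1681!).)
v_17(1681!) = 103

Legendre's formula: v_p(n!) = Σ_{k ≥ 1} ⌊n / p^k⌋. For p = 17, n = 1681, the terms are:
  ⌊1681/17^1⌋ = ⌊1681/17⌋ = 98
  ⌊1681/17^2⌋ = ⌊1681/289⌋ = 5
(the next term ⌊1681/17^3⌋ = 0, terminating the sum). Summing: v_17(1681!) = 98 + 5 = 103.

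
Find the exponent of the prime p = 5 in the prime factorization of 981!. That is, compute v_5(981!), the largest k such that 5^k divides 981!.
v_5(981!) = 243

Legendre's formula: v_p(n!) = Σ_{k ≥ 1} ⌊n / p^k⌋. For p = 5, n = 981, the terms are:
  ⌊981/5^1⌋ = ⌊981/5⌋ = 196
  ⌊981/5^2⌋ = ⌊981/25⌋ = 39
  ⌊981/5^3⌋ = ⌊981/125⌋ = 7
  ⌊981/5^4⌋ = ⌊981/625⌋ = 1
(the next term ⌊981/5^5⌋ = 0, terminating the sum). Summing: v_5(981!) = 196 + 39 + 7 + 1 = 243.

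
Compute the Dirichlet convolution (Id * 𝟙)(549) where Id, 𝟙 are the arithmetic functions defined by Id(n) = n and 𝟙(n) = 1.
(Id * 𝟙)(549) = 806

Divisors of 549: [1, 3, 9, 61, 183, 549]. For each d | 549:
  d = 1: Id(1) · 𝟙(549/1) = 1 · 1 = 1
  d = 3: Id(3) · 𝟙(549/3) = 3 · 1 = 3
  d = 9: Id(9) · 𝟙(549/9) = 9 · 1 = 9
  d = 61: Id(61) · 𝟙(549/61) = 61 · 1 = 61
  d = 183: Id(183) · 𝟙(549/183) = 183 · 1 = 183
  d = 549: Id(549) · 𝟙(549/549) = 549 · 1 = 549
Summing: (Id * 𝟙)(549) = 1 + 3 + 9 + 61 + 183 + 549 = 806.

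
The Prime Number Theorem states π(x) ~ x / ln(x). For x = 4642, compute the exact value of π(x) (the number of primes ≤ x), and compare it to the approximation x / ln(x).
π(4642) = 626;  x/ln(x) ≈ 549.81;  relative error ≈ 12.17%.

Directly count primes up to 4642: π(4642) = 626. The PNT approximation gives 4642/ln(4642) ≈ 4642/8.44290 ≈ 549.81. Relative error (π(x) − x/ln(x)) / π(x) ≈ 12.17%; the approximation is known to undercount slightly (Li(x) is a better estimate).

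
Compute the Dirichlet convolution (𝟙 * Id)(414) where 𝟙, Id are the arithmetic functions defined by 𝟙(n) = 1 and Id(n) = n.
(𝟙 * Id)(414) = 936

Divisors of 414: [1, 2, 3, 6, 9, 18, 23, 46, 69, 138, 207, 414]. For each d | 414:
  d = 1: 𝟙(1) · Id(414/1) = 1 · 414 = 414
  d = 2: 𝟙(2) · Id(414/2) = 1 · 207 = 207
  d = 3: 𝟙(3) · Id(414/3) = 1 · 138 = 138
  d = 6: 𝟙(6) · Id(414/6) = 1 · 69 = 69
  d = 9: 𝟙(9) · Id(414/9) = 1 · 46 = 46
  d = 18: 𝟙(18) · Id(414/18) = 1 · 23 = 23
  d = 23: 𝟙(23) · Id(414/23) = 1 · 18 = 18
  d = 46: 𝟙(46) · Id(414/46) = 1 · 9 = 9
  d = 69: 𝟙(69) · Id(414/69) = 1 · 6 = 6
  d = 138: 𝟙(138) · Id(414/138) = 1 · 3 = 3
  d = 207: 𝟙(207) · Id(414/207) = 1 · 2 = 2
  d = 414: 𝟙(414) · Id(414/414) = 1 · 1 = 1
Summing: (𝟙 * Id)(414) = 414 + 207 + 138 + 69 + 46 + 23 + 18 + 9 + 6 + 3 + 2 + 1 = 936.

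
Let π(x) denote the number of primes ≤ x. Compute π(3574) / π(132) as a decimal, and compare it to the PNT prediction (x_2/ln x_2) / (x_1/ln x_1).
π(3574)/π(132) = 500/32 ≈ 15.6250;  PNT prediction ≈ 16.1592.

π(132) = 32 and π(3574) = 500, so π(3574)/π(132) ≈ 15.6250. The PNT-predicted ratio is (3574/ln(3574)) / (132/ln(132)) ≈ 16.1592. The two agree to within a few percent, as expected.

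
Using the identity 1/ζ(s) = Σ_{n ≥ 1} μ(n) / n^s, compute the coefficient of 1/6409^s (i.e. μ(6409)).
μ(6409) = -1

Factor n = 6409 = 13 · 17 · 29. μ(n) = 0 if any exponent ≥ 2 (not squarefree); otherwise μ(n) = (−1)^{ω(n)} where ω(n) is the number of distinct prime factors. Applying: μ(6409) = -1.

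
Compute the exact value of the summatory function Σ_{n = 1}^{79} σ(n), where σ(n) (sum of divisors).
Σ_{n ≤ 79} σ(n) = 5128

Compute σ(n) for each 1 ≤ n ≤ 79: σ(1) = 1, σ(2) = 3, σ(3) = 4, σ(4) = 7, σ(5) = 6, σ(6) = 12, σ(7) = 8, σ(8) = 15, σ(9) = 13, σ(10) = 18, σ(11) = 12, σ(12) = 28, σ(13) = 14, σ(14) = 24, σ(15) = 24, σ(16) = 31, σ(17) = 18, σ(18) = 39, σ(19) = 20, σ(20) = 42, σ(21) = 32, σ(22) = 36, σ(23) = 24, σ(24) = 60, σ(25) = 31, σ(26) = 42, σ(27) = 40, σ(28) = 56, σ(29) = 30, σ(30) = 72, σ(31) = 32, σ(32) = 63, σ(33) = 48, σ(34) = 54, σ(35) = 48, σ(36) = 91, σ(37) = 38, σ(38) = 60, σ(39) = 56, σ(40) = 90, σ(41) = 42, σ(42) = 96, σ(43) = 44, σ(44) = 84, σ(45) = 78, σ(46) = 72, σ(47) = 48, σ(48) = 124, σ(49) = 57, σ(50) = 93, σ(51) = 72, σ(52) = 98, σ(53) = 54, σ(54) = 120, σ(55) = 72, σ(56) = 120, σ(57) = 80, σ(58) = 90, σ(59) = 60, σ(60) = 168, σ(61) = 62, σ(62) = 96, σ(63) = 104, σ(64) = 127, σ(65) = 84, σ(66) = 144, σ(67) = 68, σ(68) = 126, σ(69) = 96, σ(70) = 144, σ(71) = 72, σ(72) = 195, σ(73) = 74, σ(74) = 114, σ(75) = 124, σ(76) = 140, σ(77) = 96, σ(78) = 168, σ(79) = 80. Summing all 79 values: 5128. (Average order: Σ_{n ≤ x} σ(n) ~ (π²/12) x². For x = 79, (π²/12)·79² ≈ 5133.02.)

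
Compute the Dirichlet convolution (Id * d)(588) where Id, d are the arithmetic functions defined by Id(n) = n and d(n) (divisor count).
(Id * d)(588) = 3630

Divisors of 588: [1, 2, 3, 4, 6, 7, 12, 14, 21, 28, 42, 49, 84, 98, 147, 196, 294, 588]. For each d | 588:
  d = 1: Id(1) · d(588/1) = 1 · 18 = 18
  d = 2: Id(2) · d(588/2) = 2 · 12 = 24
  d = 3: Id(3) · d(588/3) = 3 · 9 = 27
  d = 4: Id(4) · d(588/4) = 4 · 6 = 24
  d = 6: Id(6) · d(588/6) = 6 · 6 = 36
  d = 7: Id(7) · d(588/7) = 7 · 12 = 84
  d = 12: Id(12) · d(588/12) = 12 · 3 = 36
  d = 14: Id(14) · d(588/14) = 14 · 8 = 112
  d = 21: Id(21) · d(588/21) = 21 · 6 = 126
  d = 28: Id(28) · d(588/28) = 28 · 4 = 112
  d = 42: Id(42) · d(588/42) = 42 · 4 = 168
  d = 49: Id(49) · d(588/49) = 49 · 6 = 294
  d = 84: Id(84) · d(588/84) = 84 · 2 = 168
  d = 98: Id(98) · d(588/98) = 98 · 4 = 392
  d = 147: Id(147) · d(588/147) = 147 · 3 = 441
  d = 196: Id(196) · d(588/196) = 196 · 2 = 392
  d = 294: Id(294) · d(588/294) = 294 · 2 = 588
  d = 588: Id(588) · d(588/588) = 588 · 1 = 588
Summing: (Id * d)(588) = 18 + 24 + 27 + 24 + 36 + 84 + 36 + 112 + 126 + 112 + 168 + 294 + 168 + 392 + 441 + 392 + 588 + 588 = 3630.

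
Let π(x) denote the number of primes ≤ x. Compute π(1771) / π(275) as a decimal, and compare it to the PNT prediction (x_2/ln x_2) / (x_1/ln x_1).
π(1771)/π(275) = 274/58 ≈ 4.7241;  PNT prediction ≈ 4.8363.

π(275) = 58 and π(1771) = 274, so π(1771)/π(275) ≈ 4.7241. The PNT-predicted ratio is (1771/ln(1771)) / (275/ln(275)) ≈ 4.8363. The two agree to within a few percent, as expected.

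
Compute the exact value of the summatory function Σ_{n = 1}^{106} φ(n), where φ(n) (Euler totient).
Σ_{n ≤ 106} φ(n) = 3426

Compute φ(n) for each 1 ≤ n ≤ 106: φ(1) = 1, φ(2) = 1, φ(3) = 2, φ(4) = 2, φ(5) = 4, φ(6) = 2, φ(7) = 6, φ(8) = 4, φ(9) = 6, φ(10) = 4, φ(11) = 10, φ(12) = 4, φ(13) = 12, φ(14) = 6, φ(15) = 8, φ(16) = 8, φ(17) = 16, φ(18) = 6, φ(19) = 18, φ(20) = 8, φ(21) = 12, φ(22) = 10, φ(23) = 22, φ(24) = 8, φ(25) = 20, φ(26) = 12, φ(27) = 18, φ(28) = 12, φ(29) = 28, φ(30) = 8, φ(31) = 30, φ(32) = 16, φ(33) = 20, φ(34) = 16, φ(35) = 24, φ(36) = 12, φ(37) = 36, φ(38) = 18, φ(39) = 24, φ(40) = 16, φ(41) = 40, φ(42) = 12, φ(43) = 42, φ(44) = 20, φ(45) = 24, φ(46) = 22, φ(47) = 46, φ(48) = 16, φ(49) = 42, φ(50) = 20, φ(51) = 32, φ(52) = 24, φ(53) = 52, φ(54) = 18, φ(55) = 40, φ(56) = 24, φ(57) = 36, φ(58) = 28, φ(59) = 58, φ(60) = 16, φ(61) = 60, φ(62) = 30, φ(63) = 36, φ(64) = 32, φ(65) = 48, φ(66) = 20, φ(67) = 66, φ(68) = 32, φ(69) = 44, φ(70) = 24, φ(71) = 70, φ(72) = 24, φ(73) = 72, φ(74) = 36, φ(75) = 40, φ(76) = 36, φ(77) = 60, φ(78) = 24, φ(79) = 78, φ(80) = 32, φ(81) = 54, φ(82) = 40, φ(83) = 82, φ(84) = 24, φ(85) = 64, φ(86) = 42, φ(87) = 56, φ(88) = 40, φ(89) = 88, φ(90) = 24, φ(91) = 72, φ(92) = 44, φ(93) = 60, φ(94) = 46, φ(95) = 72, φ(96) = 32, φ(97) = 96, φ(98) = 42, φ(99) = 60, φ(100) = 40, φ(101) = 100, φ(102) = 32, φ(103) = 102, φ(104) = 48, φ(105) = 48, φ(106) = 52. Summing all 106 values: 3426. (Average order: Σ_{n ≤ x} φ(n) ~ (3/π²) x². For x = 106, (3/π²)·106² ≈ 3415.33.)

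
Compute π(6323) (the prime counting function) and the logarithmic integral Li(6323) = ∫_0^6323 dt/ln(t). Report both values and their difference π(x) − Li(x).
π(6323) = 823;  Li(6323) ≈ 837.43;  π(x) − Li(x) ≈ -14.43.

Direct count of primes ≤ 6323 gives π(6323) = 823. Numerical evaluation of the logarithmic integral gives Li(6323) ≈ 837.43. The difference π(x) − Li(x) ≈ -14.43 is typically negative for small/moderate x (Li(x) overestimates), though Littlewood's theorem shows this sign changes infinitely often.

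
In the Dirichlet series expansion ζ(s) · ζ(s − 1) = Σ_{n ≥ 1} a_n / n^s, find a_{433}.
σ(433) = 434

In the product (Σ m^0/m^s)(Σ k / k^s) = Σ (Σ_{d | n} d) / n^s, the coefficient of 1/n^s is σ(n) = Σ_{d | n} d. For n = 433, divisors are [1, 433]; summing: σ(433) = 434.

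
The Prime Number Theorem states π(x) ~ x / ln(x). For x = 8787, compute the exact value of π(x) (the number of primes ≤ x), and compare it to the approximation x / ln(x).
π(8787) = 1095;  x/ln(x) ≈ 967.62;  relative error ≈ 11.63%.

Directly count primes up to 8787: π(8787) = 1095. The PNT approximation gives 8787/ln(8787) ≈ 8787/9.08103 ≈ 967.62. Relative error (π(x) − x/ln(x)) / π(x) ≈ 11.63%; the approximation is known to undercount slightly (Li(x) is a better estimate).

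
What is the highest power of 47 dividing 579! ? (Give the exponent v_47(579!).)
v_47(579!) = 12

Legendre's formula: v_p(n!) = Σ_{k ≥ 1} ⌊n / p^k⌋. For p = 47, n = 579, the terms are:
  ⌊579/47^1⌋ = ⌊579/47⌋ = 12
(the next term ⌊579/47^2⌋ = 0, terminating the sum). Summing: v_47(579!) = 12 = 12.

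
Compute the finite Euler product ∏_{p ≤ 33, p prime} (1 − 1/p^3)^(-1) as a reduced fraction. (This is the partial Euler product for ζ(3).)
∏ = 209363023479599225665/174187638420315512832

The primes p ≤ 33 are [2, 3, 5, 7, 11, 13, 17, 19, 23, 29, 31]. For each prime, (1 − 1/p^3)^(-1) = p^3 / (p^3 − 1). The product is (1 − 1/2^3)^(-1), (1 − 1/3^3)^(-1), (1 − 1/5^3)^(-1), (1 − 1/7^3)^(-1), (1 − 1/11^3)^(-1), (1 − 1/13^3)^(-1), (1 − 1/17^3)^(-1), (1 − 1/19^3)^(-1), (1 − 1/23^3)^(-1), (1 − 1/29^3)^(-1), (1 − 1/31^3)^(-1) = ∏ p^3 / (p^3 − 1) = 209363023479599225665/174187638420315512832.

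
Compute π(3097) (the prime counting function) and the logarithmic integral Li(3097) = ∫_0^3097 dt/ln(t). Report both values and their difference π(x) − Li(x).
π(3097) = 442;  Li(3097) ≈ 454.85;  π(x) − Li(x) ≈ -12.85.

Direct count of primes ≤ 3097 gives π(3097) = 442. Numerical evaluation of the logarithmic integral gives Li(3097) ≈ 454.85. The difference π(x) − Li(x) ≈ -12.85 is typically negative for small/moderate x (Li(x) overestimates), though Littlewood's theorem shows this sign changes infinitely often.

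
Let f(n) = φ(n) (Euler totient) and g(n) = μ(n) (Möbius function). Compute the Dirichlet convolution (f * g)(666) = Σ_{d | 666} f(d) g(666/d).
(φ * μ)(666) = 0

Divisors of 666: [1, 2, 3, 6, 9, 18, 37, 74, 111, 222, 333, 666]. For each d | 666:
  d = 1: φ(1) · μ(666/1) = 1 · 0 = 0
  d = 2: φ(2) · μ(666/2) = 1 · 0 = 0
  d = 3: φ(3) · μ(666/3) = 2 · -1 = -2
  d = 6: φ(6) · μ(666/6) = 2 · 1 = 2
  d = 9: φ(9) · μ(666/9) = 6 · 1 = 6
  d = 18: φ(18) · μ(666/18) = 6 · -1 = -6
  d = 37: φ(37) · μ(666/37) = 36 · 0 = 0
  d = 74: φ(74) · μ(666/74) = 36 · 0 = 0
  d = 111: φ(111) · μ(666/111) = 72 · 1 = 72
  d = 222: φ(222) · μ(666/222) = 72 · -1 = -72
  d = 333: φ(333) · μ(666/333) = 216 · -1 = -216
  d = 666: φ(666) · μ(666/666) = 216 · 1 = 216
Summing: (φ * μ)(666) = 0 + 0 + -2 + 2 + 6 + -6 + 0 + 0 + 72 + -72 + -216 + 216 = 0.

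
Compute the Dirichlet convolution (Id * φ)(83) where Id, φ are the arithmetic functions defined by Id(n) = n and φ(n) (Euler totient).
(Id * φ)(83) = 165

Divisors of 83: [1, 83]. For each d | 83:
  d = 1: Id(1) · φ(83/1) = 1 · 82 = 82
  d = 83: Id(83) · φ(83/83) = 83 · 1 = 83
Summing: (Id * φ)(83) = 82 + 83 = 165.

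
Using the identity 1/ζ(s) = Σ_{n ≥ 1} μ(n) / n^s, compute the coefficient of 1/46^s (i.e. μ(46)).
μ(46) = 1

Factor n = 46 = 2 · 23. μ(n) = 0 if any exponent ≥ 2 (not squarefree); otherwise μ(n) = (−1)^{ω(n)} where ω(n) is the number of distinct prime factors. Applying: μ(46) = 1.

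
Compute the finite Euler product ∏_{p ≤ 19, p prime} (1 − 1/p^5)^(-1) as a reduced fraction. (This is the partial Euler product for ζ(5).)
∏ = 995488417328655275157507375/960036697434231116505428608

The primes p ≤ 19 are [2, 3, 5, 7, 11, 13, 17, 19]. For each prime, (1 − 1/p^5)^(-1) = p^5 / (p^5 − 1). The product is (1 − 1/2^5)^(-1), (1 − 1/3^5)^(-1), (1 − 1/5^5)^(-1), (1 − 1/7^5)^(-1), (1 − 1/11^5)^(-1), (1 − 1/13^5)^(-1), (1 − 1/17^5)^(-1), (1 − 1/19^5)^(-1) = ∏ p^5 / (p^5 − 1) = 995488417328655275157507375/960036697434231116505428608.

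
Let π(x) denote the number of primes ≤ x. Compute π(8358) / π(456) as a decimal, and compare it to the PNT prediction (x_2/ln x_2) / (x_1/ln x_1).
π(8358)/π(456) = 1046/87 ≈ 12.0230;  PNT prediction ≈ 12.4260.

π(456) = 87 and π(8358) = 1046, so π(8358)/π(456) ≈ 12.0230. The PNT-predicted ratio is (8358/ln(8358)) / (456/ln(456)) ≈ 12.4260. The two agree to within a few percent, as expected.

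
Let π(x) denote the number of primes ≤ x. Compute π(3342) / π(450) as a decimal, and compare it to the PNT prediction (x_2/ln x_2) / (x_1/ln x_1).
π(3342)/π(450) = 470/87 ≈ 5.4023;  PNT prediction ≈ 5.5915.

π(450) = 87 and π(3342) = 470, so π(3342)/π(450) ≈ 5.4023. The PNT-predicted ratio is (3342/ln(3342)) / (450/ln(450)) ≈ 5.5915. The two agree to within a few percent, as expected.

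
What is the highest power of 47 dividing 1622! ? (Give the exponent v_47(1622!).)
v_47(1622!) = 34

Legendre's formula: v_p(n!) = Σ_{k ≥ 1} ⌊n / p^k⌋. For p = 47, n = 1622, the terms are:
  ⌊1622/47^1⌋ = ⌊1622/47⌋ = 34
(the next term ⌊1622/47^2⌋ = 0, terminating the sum). Summing: v_47(1622!) = 34 = 34.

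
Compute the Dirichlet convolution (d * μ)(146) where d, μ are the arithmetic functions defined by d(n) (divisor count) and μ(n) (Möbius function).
(d * μ)(146) = 1

Divisors of 146: [1, 2, 73, 146]. For each d | 146:
  d = 1: d(1) · μ(146/1) = 1 · 1 = 1
  d = 2: d(2) · μ(146/2) = 2 · -1 = -2
  d = 73: d(73) · μ(146/73) = 2 · -1 = -2
  d = 146: d(146) · μ(146/146) = 4 · 1 = 4
Summing: (d * μ)(146) = 1 + -2 + -2 + 4 = 1.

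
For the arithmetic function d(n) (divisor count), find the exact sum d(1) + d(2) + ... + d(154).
Σ_{n ≤ 154} d(n) = 804

Compute d(n) for each 1 ≤ n ≤ 154: d(1) = 1, d(2) = 2, d(3) = 2, d(4) = 3, d(5) = 2, d(6) = 4, d(7) = 2, d(8) = 4, d(9) = 3, d(10) = 4, d(11) = 2, d(12) = 6, d(13) = 2, d(14) = 4, d(15) = 4, d(16) = 5, d(17) = 2, d(18) = 6, d(19) = 2, d(20) = 6, d(21) = 4, d(22) = 4, d(23) = 2, d(24) = 8, d(25) = 3, d(26) = 4, d(27) = 4, d(28) = 6, d(29) = 2, d(30) = 8, d(31) = 2, d(32) = 6, d(33) = 4, d(34) = 4, d(35) = 4, d(36) = 9, d(37) = 2, d(38) = 4, d(39) = 4, d(40) = 8, d(41) = 2, d(42) = 8, d(43) = 2, d(44) = 6, d(45) = 6, d(46) = 4, d(47) = 2, d(48) = 10, d(49) = 3, d(50) = 6, d(51) = 4, d(52) = 6, d(53) = 2, d(54) = 8, d(55) = 4, d(56) = 8, d(57) = 4, d(58) = 4, d(59) = 2, d(60) = 12, d(61) = 2, d(62) = 4, d(63) = 6, d(64) = 7, d(65) = 4, d(66) = 8, d(67) = 2, d(68) = 6, d(69) = 4, d(70) = 8, d(71) = 2, d(72) = 12, d(73) = 2, d(74) = 4, d(75) = 6, d(76) = 6, d(77) = 4, d(78) = 8, d(79) = 2, d(80) = 10, d(81) = 5, d(82) = 4, d(83) = 2, d(84) = 12, d(85) = 4, d(86) = 4, d(87) = 4, d(88) = 8, d(89) = 2, d(90) = 12, d(91) = 4, d(92) = 6, d(93) = 4, d(94) = 4, d(95) = 4, d(96) = 12, d(97) = 2, d(98) = 6, d(99) = 6, d(100) = 9, d(101) = 2, d(102) = 8, d(103) = 2, d(104) = 8, d(105) = 8, d(106) = 4, d(107) = 2, d(108) = 12, d(109) = 2, d(110) = 8, d(111) = 4, d(112) = 10, d(113) = 2, d(114) = 8, d(115) = 4, d(116) = 6, d(117) = 6, d(118) = 4, d(119) = 4, d(120) = 16, d(121) = 3, d(122) = 4, d(123) = 4, d(124) = 6, d(125) = 4, d(126) = 12, d(127) = 2, d(128) = 8, d(129) = 4, d(130) = 8, d(131) = 2, d(132) = 12, d(133) = 4, d(134) = 4, d(135) = 8, d(136) = 8, d(137) = 2, d(138) = 8, d(139) = 2, d(140) = 12, d(141) = 4, d(142) = 4, d(143) = 4, d(144) = 15, d(145) = 4, d(146) = 4, d(147) = 6, d(148) = 6, d(149) = 2, d(150) = 12, d(151) = 2, d(152) = 8, d(153) = 6, d(154) = 8. Summing all 154 values: 804. (Dirichlet's divisor formula: Σ_{n ≤ x} d(n) = x ln(x) + (2γ − 1) x + O(√x). For x = 154, the asymptotic estimate is ≈ 799.47.)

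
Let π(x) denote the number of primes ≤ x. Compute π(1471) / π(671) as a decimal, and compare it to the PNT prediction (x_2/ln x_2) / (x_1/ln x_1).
π(1471)/π(671) = 233/121 ≈ 1.9256;  PNT prediction ≈ 1.9563.

π(671) = 121 and π(1471) = 233, so π(1471)/π(671) ≈ 1.9256. The PNT-predicted ratio is (1471/ln(1471)) / (671/ln(671)) ≈ 1.9563. The two agree to within a few percent, as expected.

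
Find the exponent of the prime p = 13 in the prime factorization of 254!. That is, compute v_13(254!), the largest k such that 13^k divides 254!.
v_13(254!) = 20

Legendre's formula: v_p(n!) = Σ_{k ≥ 1} ⌊n / p^k⌋. For p = 13, n = 254, the terms are:
  ⌊254/13^1⌋ = ⌊254/13⌋ = 19
  ⌊254/13^2⌋ = ⌊254/169⌋ = 1
(the next term ⌊254/13^3⌋ = 0, terminating the sum). Summing: v_13(254!) = 19 + 1 = 20.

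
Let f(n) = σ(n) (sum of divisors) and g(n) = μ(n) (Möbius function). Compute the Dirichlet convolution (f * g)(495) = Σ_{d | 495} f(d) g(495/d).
(σ * μ)(495) = 495

Divisors of 495: [1, 3, 5, 9, 11, 15, 33, 45, 55, 99, 165, 495]. For each d | 495:
  d = 1: σ(1) · μ(495/1) = 1 · 0 = 0
  d = 3: σ(3) · μ(495/3) = 4 · -1 = -4
  d = 5: σ(5) · μ(495/5) = 6 · 0 = 0
  d = 9: σ(9) · μ(495/9) = 13 · 1 = 13
  d = 11: σ(11) · μ(495/11) = 12 · 0 = 0
  d = 15: σ(15) · μ(495/15) = 24 · 1 = 24
  d = 33: σ(33) · μ(495/33) = 48 · 1 = 48
  d = 45: σ(45) · μ(495/45) = 78 · -1 = -78
  d = 55: σ(55) · μ(495/55) = 72 · 0 = 0
  d = 99: σ(99) · μ(495/99) = 156 · -1 = -156
  d = 165: σ(165) · μ(495/165) = 288 · -1 = -288
  d = 495: σ(495) · μ(495/495) = 936 · 1 = 936
Summing: (σ * μ)(495) = 0 + -4 + 0 + 13 + 0 + 24 + 48 + -78 + 0 + -156 + -288 + 936 = 495.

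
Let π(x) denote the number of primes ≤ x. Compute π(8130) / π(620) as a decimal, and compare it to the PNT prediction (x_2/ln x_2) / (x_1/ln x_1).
π(8130)/π(620) = 1022/114 ≈ 8.9649;  PNT prediction ≈ 9.3646.

π(620) = 114 and π(8130) = 1022, so π(8130)/π(620) ≈ 8.9649. The PNT-predicted ratio is (8130/ln(8130)) / (620/ln(620)) ≈ 9.3646. The two agree to within a few percent, as expected.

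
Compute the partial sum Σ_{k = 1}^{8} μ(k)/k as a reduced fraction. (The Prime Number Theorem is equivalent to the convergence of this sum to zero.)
Σ μ(k)/k = -1/105

Values of μ(k) for 1 ≤ k ≤ 8: μ(1) = 1, μ(2) = -1, μ(3) = -1, μ(5) = -1, μ(6) = 1, μ(7) = -1, with μ = 0 on non-squarefree integers. Summing μ(k)/k for k where μ(k) ≠ 0 gives -1/105 ≈ -0.0095. (PNT ⟺ this sum → 0 as n → ∞.)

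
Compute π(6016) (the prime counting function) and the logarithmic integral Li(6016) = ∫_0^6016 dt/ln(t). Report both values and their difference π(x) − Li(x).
π(6016) = 785;  Li(6016) ≈ 802.25;  π(x) − Li(x) ≈ -17.25.

Direct count of primes ≤ 6016 gives π(6016) = 785. Numerical evaluation of the logarithmic integral gives Li(6016) ≈ 802.25. The difference π(x) − Li(x) ≈ -17.25 is typically negative for small/moderate x (Li(x) overestimates), though Littlewood's theorem shows this sign changes infinitely often.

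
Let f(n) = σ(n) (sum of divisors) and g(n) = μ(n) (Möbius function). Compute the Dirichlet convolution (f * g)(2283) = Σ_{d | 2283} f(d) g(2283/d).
(σ * μ)(2283) = 2283

Divisors of 2283: [1, 3, 761, 2283]. For each d | 2283:
  d = 1: σ(1) · μ(2283/1) = 1 · 1 = 1
  d = 3: σ(3) · μ(2283/3) = 4 · -1 = -4
  d = 761: σ(761) · μ(2283/761) = 762 · -1 = -762
  d = 2283: σ(2283) · μ(2283/2283) = 3048 · 1 = 3048
Summing: (σ * μ)(2283) = 1 + -4 + -762 + 3048 = 2283.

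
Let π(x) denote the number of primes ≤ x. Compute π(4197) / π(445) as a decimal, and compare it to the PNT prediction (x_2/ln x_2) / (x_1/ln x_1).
π(4197)/π(445) = 574/86 ≈ 6.6744;  PNT prediction ≈ 6.8944.

π(445) = 86 and π(4197) = 574, so π(4197)/π(445) ≈ 6.6744. The PNT-predicted ratio is (4197/ln(4197)) / (445/ln(445)) ≈ 6.8944. The two agree to within a few percent, as expected.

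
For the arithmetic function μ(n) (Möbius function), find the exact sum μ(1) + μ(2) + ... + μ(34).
Σ_{n ≤ 34} μ(n) = -2

Compute μ(n) for each 1 ≤ n ≤ 34: μ(1) = 1, μ(2) = -1, μ(3) = -1, μ(4) = 0, μ(5) = -1, μ(6) = 1, μ(7) = -1, μ(8) = 0, μ(9) = 0, μ(10) = 1, μ(11) = -1, μ(12) = 0, μ(13) = -1, μ(14) = 1, μ(15) = 1, μ(16) = 0, μ(17) = -1, μ(18) = 0, μ(19) = -1, μ(20) = 0, μ(21) = 1, μ(22) = 1, μ(23) = -1, μ(24) = 0, μ(25) = 0, μ(26) = 1, μ(27) = 0, μ(28) = 0, μ(29) = -1, μ(30) = -1, μ(31) = -1, μ(32) = 0, μ(33) = 1, μ(34) = 1. Summing all 34 values: -2. (Mertens function M(x) = Σ_{n ≤ x} μ(n); on average M(x) should be small (PNT ⟺ M(x) = o(x)).)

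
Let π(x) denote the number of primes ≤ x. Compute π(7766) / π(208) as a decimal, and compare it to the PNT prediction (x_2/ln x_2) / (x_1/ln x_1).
π(7766)/π(208) = 985/46 ≈ 21.4130;  PNT prediction ≈ 22.2478.

π(208) = 46 and π(7766) = 985, so π(7766)/π(208) ≈ 21.4130. The PNT-predicted ratio is (7766/ln(7766)) / (208/ln(208)) ≈ 22.2478. The two agree to within a few percent, as expected.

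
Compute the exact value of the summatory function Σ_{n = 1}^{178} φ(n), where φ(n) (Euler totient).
Σ_{n ≤ 178} φ(n) = 9654

Compute φ(n) for each 1 ≤ n ≤ 178: φ(1) = 1, φ(2) = 1, φ(3) = 2, φ(4) = 2, φ(5) = 4, φ(6) = 2, φ(7) = 6, φ(8) = 4, φ(9) = 6, φ(10) = 4, φ(11) = 10, φ(12) = 4, φ(13) = 12, φ(14) = 6, φ(15) = 8, φ(16) = 8, φ(17) = 16, φ(18) = 6, φ(19) = 18, φ(20) = 8, φ(21) = 12, φ(22) = 10, φ(23) = 22, φ(24) = 8, φ(25) = 20, φ(26) = 12, φ(27) = 18, φ(28) = 12, φ(29) = 28, φ(30) = 8, φ(31) = 30, φ(32) = 16, φ(33) = 20, φ(34) = 16, φ(35) = 24, φ(36) = 12, φ(37) = 36, φ(38) = 18, φ(39) = 24, φ(40) = 16, φ(41) = 40, φ(42) = 12, φ(43) = 42, φ(44) = 20, φ(45) = 24, φ(46) = 22, φ(47) = 46, φ(48) = 16, φ(49) = 42, φ(50) = 20, φ(51) = 32, φ(52) = 24, φ(53) = 52, φ(54) = 18, φ(55) = 40, φ(56) = 24, φ(57) = 36, φ(58) = 28, φ(59) = 58, φ(60) = 16, φ(61) = 60, φ(62) = 30, φ(63) = 36, φ(64) = 32, φ(65) = 48, φ(66) = 20, φ(67) = 66, φ(68) = 32, φ(69) = 44, φ(70) = 24, φ(71) = 70, φ(72) = 24, φ(73) = 72, φ(74) = 36, φ(75) = 40, φ(76) = 36, φ(77) = 60, φ(78) = 24, φ(79) = 78, φ(80) = 32, φ(81) = 54, φ(82) = 40, φ(83) = 82, φ(84) = 24, φ(85) = 64, φ(86) = 42, φ(87) = 56, φ(88) = 40, φ(89) = 88, φ(90) = 24, φ(91) = 72, φ(92) = 44, φ(93) = 60, φ(94) = 46, φ(95) = 72, φ(96) = 32, φ(97) = 96, φ(98) = 42, φ(99) = 60, φ(100) = 40, φ(101) = 100, φ(102) = 32, φ(103) = 102, φ(104) = 48, φ(105) = 48, φ(106) = 52, φ(107) = 106, φ(108) = 36, φ(109) = 108, φ(110) = 40, φ(111) = 72, φ(112) = 48, φ(113) = 112, φ(114) = 36, φ(115) = 88, φ(116) = 56, φ(117) = 72, φ(118) = 58, φ(119) = 96, φ(120) = 32, φ(121) = 110, φ(122) = 60, φ(123) = 80, φ(124) = 60, φ(125) = 100, φ(126) = 36, φ(127) = 126, φ(128) = 64, φ(129) = 84, φ(130) = 48, φ(131) = 130, φ(132) = 40, φ(133) = 108, φ(134) = 66, φ(135) = 72, φ(136) = 64, φ(137) = 136, φ(138) = 44, φ(139) = 138, φ(140) = 48, φ(141) = 92, φ(142) = 70, φ(143) = 120, φ(144) = 48, φ(145) = 112, φ(146) = 72, φ(147) = 84, φ(148) = 72, φ(149) = 148, φ(150) = 40, φ(151) = 150, φ(152) = 72, φ(153) = 96, φ(154) = 60, φ(155) = 120, φ(156) = 48, φ(157) = 156, φ(158) = 78, φ(159) = 104, φ(160) = 64, φ(161) = 132, φ(162) = 54, φ(163) = 162, φ(164) = 80, φ(165) = 80, φ(166) = 82, φ(167) = 166, φ(168) = 48, φ(169) = 156, φ(170) = 64, φ(171) = 108, φ(172) = 84, φ(173) = 172, φ(174) = 56, φ(175) = 120, φ(176) = 80, φ(177) = 116, φ(178) = 88. Summing all 178 values: 9654. (Average order: Σ_{n ≤ x} φ(n) ~ (3/π²) x². For x = 178, (3/π²)·178² ≈ 9630.78.)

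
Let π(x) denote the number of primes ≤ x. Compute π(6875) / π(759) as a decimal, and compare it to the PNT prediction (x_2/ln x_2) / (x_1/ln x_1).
π(6875)/π(759) = 885/134 ≈ 6.6045;  PNT prediction ≈ 6.7989.

π(759) = 134 and π(6875) = 885, so π(6875)/π(759) ≈ 6.6045. The PNT-predicted ratio is (6875/ln(6875)) / (759/ln(759)) ≈ 6.7989. The two agree to within a few percent, as expected.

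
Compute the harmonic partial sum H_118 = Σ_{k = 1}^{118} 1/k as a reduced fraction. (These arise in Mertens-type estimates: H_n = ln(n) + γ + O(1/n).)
H_118 = 93018884434841482250701215017315081260434614082769/17379782769567790172972927968296006432665936992320

Direct summation: H_118 = 1 + 1/2 + ... + 1/118. The least common denominator is lcm(1, ..., 118) = 955888052326228459513511038256280353796626534577600; over this denominator the numerator is 955888052326228459513511038256280353796626534577600 + 477944026163114229756755519128140176898313267288800 + 318629350775409486504503679418760117932208844859200 + 238972013081557114878377759564070088449156633644400 + 191177610465245691902702207651256070759325306915520 + 159314675387704743252251839709380058966104422429600 + 136555436046604065644787291179468621970946647796800 + 119486006540778557439188879782035044224578316822200 + 106209783591803162168167893139586705977402948286400 + 95588805232622845951351103825628035379662653457760 + 86898913847838950864864639841480032163329684961600 + 79657337693852371626125919854690029483052211214800 + 73529850178940650731808541404329257984355887275200 + 68277718023302032822393645589734310985473323898400 + 63725870155081897300900735883752023586441768971840 + 59743003270389278719594439891017522112289158411100 + 56228708960366379971383002250369432576272149092800 + 53104891795901581084083946569793352988701474143200 + 50309897490854129448079528329277913357717186030400 + 47794402616311422975675551912814017689831326728880 + 45518478682201355214929097059822873990315549265600 + 43449456923919475432432319920740016081664842480800 + 41560350101140367804935262532881754512896805851200 + 39828668846926185813062959927345014741526105607400 + 38235522093049138380540441530251214151865061383104 + 36764925089470325365904270702164628992177943637600 + 35403261197267720722722631046528901992467649428800 + 34138859011651016411196822794867155492736661949200 + 32961656976766498603914173732975184613676777054400 + 31862935077540948650450367941876011793220884485920 + 30835098462136401919790678653428398509568597889600 + 29871501635194639359797219945508761056144579205550 + 28966304615946316954954879947160010721109894987200 + 28114354480183189985691501125184716288136074546400 + 27311087209320813128957458235893724394189329559360 + 26552445897950790542041973284896676494350737071600 + 25834812225033201608473271304223793345854771204800 + 25154948745427064724039764164638956678858593015200 + 24509950059646883577269513801443085994785295758400 + 23897201308155711487837775956407008844915663364440 + 23314342739664108768622220445275130580405525233600 + 22759239341100677607464548529911436995157774632800 + 22229954705261126965430489261773961716200617083200 + 21724728461959737716216159960370008040832421240400 + 21241956718360632433633578627917341195480589657280 + 20780175050570183902467631266440877256448402925600 + 20338043666515499138585341239495326676523968820800 + 19914334423463092906531479963672507370763052803700 + 19507919435229152234969613025638374567278092542400 + 19117761046524569190270220765125607075932530691552 + 18742902986788793323794334083456477525424049697600 + 18382462544735162682952135351082314496088971818800 + 18035623628796763387047378080307176486728802539200 + 17701630598633860361361315523264450996233824714400 + 17379782769567790172972927968296006432665936992320 + 17069429505825508205598411397433577746368330974600 + 16769965830284709816026509443092637785905728676800 + 16480828488383249301957086866487592306838388527200 + 16201492412308956940906966750106446674519093806400 + 15931467538770474325225183970938005896610442242960 + 15670295939774237041205098987807874652403713681600 + 15417549231068200959895339326714199254784298944800 + 15172826227400451738309699019940957996771849755200 + 14935750817597319679898609972754380528072289602775 + 14705970035788130146361708280865851596871177455040 + 14483152307973158477477439973580005360554947493600 + 14266985855615350141992702063526572444725769172800 + 14057177240091594992845750562592358144068037273200 + 13853450033713455934978420844293918170965601950400 + 13655543604660406564478729117946862197094664779680 + 13463212004594767035401563919102540194318683585600 + 13276222948975395271020986642448338247175368535800 + 13094356881181211774157685455565484298583925131200 + 12917406112516600804236635652111896672927385602400 + 12745174031016379460180147176750404717288353794368 + 12577474372713532362019882082319478339429296507600 + 12414130549691278694980662834497147451904240708800 + 12254975029823441788634756900721542997392647879200 + 12099848763623145057133051117168105744261095374400 + 11948600654077855743918887978203504422457831682220 + 11801087065755906907574210348842967330822549809600 + 11657171369832054384311110222637565290202762616800 + 11516723522002752524259169135617835587911163067200 + 11379619670550338803732274264955718497578887316400 + 11245741792073275994276600450073886515254429818560 + 11114977352630563482715244630886980858100308541600 + 10987218992255499534638057910991728204558925684800 + 10862364230979868858108079980185004020416210620200 + 10740315194676724264196753238834610716816028478400 + 10620978359180316216816789313958670597740294828640 + 10504264311277235818829791629189893997765126753600 + 10390087525285091951233815633220438628224201462800 + 10278366154045467306596892884476132836522865963200 + 10169021833257749569292670619747663338261984410400 + 10061979498170825889615905665855582671543437206080 + 9957167211731546453265739981836253685381526401850 + 9854516003363179994984649878930725296872438500800 + 9753959717614576117484806512819187283639046271200 + 9655434871982105651651626649053336907036631662400 + 9558880523262284595135110382562803537966265345776 + 9464238141843846133797138992636439146501252817600 + 9371451493394396661897167041728238762712024848800 + 9280466527439111257412728526760003434918704219200 + 9191231272367581341476067675541157248044485909400 + 9103695736440271042985819411964574798063109853120 + 9017811814398381693523689040153588243364401269600 + 8933533199310546350593561105198881811183425556800 + 8850815299316930180680657761632225498116912357200 + 8769615158956224399206523286754865631161711326400 + 8689891384783895086486463984148003216332968496160 + 8611604075011067202824423768074597781951590401600 + 8534714752912754102799205698716788873184165487300 + 8459186303771933270031071135011330564571916235200 + 8384982915142354908013254721546318892952864338400 + 8312070020228073560987052506576350902579361170240 + 8240414244191624650978543433243796153419194263600 + 8169983353215627859089837933814361998261765252800 + 8100746206154478470453483375053223337259546903200 = 5116038643916281523788566825952329469323903774552295, so H_118 = 5116038643916281523788566825952329469323903774552295/955888052326228459513511038256280353796626534577600; reducing by gcd(5116038643916281523788566825952329469323903774552295, 955888052326228459513511038256280353796626534577600) = 55 gives 93018884434841482250701215017315081260434614082769/17379782769567790172972927968296006432665936992320 ≈ 5.35213. (The PNT-adjacent estimate ln(118) + γ ≈ 5.34790 matches within O(1/n).)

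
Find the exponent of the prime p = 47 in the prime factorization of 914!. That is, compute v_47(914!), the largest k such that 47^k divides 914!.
v_47(914!) = 19

Legendre's formula: v_p(n!) = Σ_{k ≥ 1} ⌊n / p^k⌋. For p = 47, n = 914, the terms are:
  ⌊914/47^1⌋ = ⌊914/47⌋ = 19
(the next term ⌊914/47^2⌋ = 0, terminating the sum). Summing: v_47(914!) = 19 = 19.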